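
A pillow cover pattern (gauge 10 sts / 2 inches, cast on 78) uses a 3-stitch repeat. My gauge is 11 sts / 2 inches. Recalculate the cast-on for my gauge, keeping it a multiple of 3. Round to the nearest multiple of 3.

78 × 11 / 10 = 85.80.
Nearest multiple of 3: 87.

CO 87 sts.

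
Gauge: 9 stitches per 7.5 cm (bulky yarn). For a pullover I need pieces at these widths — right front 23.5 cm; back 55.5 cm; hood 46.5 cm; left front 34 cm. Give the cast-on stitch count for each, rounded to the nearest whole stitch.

Rate = 9/7.5 = 1.2 sts per cm.
right front: 23.5 × 1.2 = 28.20 → 28.
back: 55.5 × 1.2 = 66.60 → 67.
hood: 46.5 × 1.2 = 55.80 → 56.
left front: 34 × 1.2 = 40.80 → 41.

right front 28; back 67; hood 56; left front 41.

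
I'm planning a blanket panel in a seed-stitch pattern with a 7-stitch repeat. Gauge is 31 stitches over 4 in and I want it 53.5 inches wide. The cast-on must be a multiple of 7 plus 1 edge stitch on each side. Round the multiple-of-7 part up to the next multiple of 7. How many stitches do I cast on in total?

Cast on 415 stitches.

31 / 4 = 7.75 sts per inch.
53.5 × 7.75 = 414.62 sts.
Less 2 edge sts → 412.62 for the repeat.
Next multiple of 7: 413.
Add back 2 edge sts → 415.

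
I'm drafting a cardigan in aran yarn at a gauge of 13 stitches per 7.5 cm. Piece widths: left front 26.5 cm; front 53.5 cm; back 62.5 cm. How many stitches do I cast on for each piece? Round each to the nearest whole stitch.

left front 46; front 93; back 108.

Rate = 13/7.5 = 1.733 sts per cm.
left front: 26.5 × 1.733 = 45.93 → 46.
front: 53.5 × 1.733 = 92.73 → 93.
back: 62.5 × 1.733 = 108.33 → 108.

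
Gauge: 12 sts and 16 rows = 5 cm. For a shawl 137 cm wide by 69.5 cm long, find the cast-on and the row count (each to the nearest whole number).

Cast on 329 stitches and work 222 rows.

Stitch gauge = 12/5 = 2.4 sts/cm; 137 × 2.4 = 328.80 → 329 sts.
Row gauge = 16/5 = 3.2 rows/cm; 69.5 × 3.2 = 222.40 → 222 rows.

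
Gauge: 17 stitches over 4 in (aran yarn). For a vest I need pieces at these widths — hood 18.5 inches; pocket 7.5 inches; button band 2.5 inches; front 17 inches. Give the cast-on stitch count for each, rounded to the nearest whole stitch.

hood 79; pocket 32; button band 11; front 72.

Rate = 17/4 = 4.25 sts per in.
hood: 18.5 × 4.25 = 78.62 → 79.
pocket: 7.5 × 4.25 = 31.88 → 32.
button band: 2.5 × 4.25 = 10.62 → 11.
front: 17 × 4.25 = 72.25 → 72.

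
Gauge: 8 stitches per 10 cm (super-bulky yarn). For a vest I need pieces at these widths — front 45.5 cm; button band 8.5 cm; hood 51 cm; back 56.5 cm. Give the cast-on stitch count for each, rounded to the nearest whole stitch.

front 36; button band 7; hood 41; back 45.

Rate = 8/10 = 0.8 sts per cm.
front: 45.5 × 0.8 = 36.40 → 36.
button band: 8.5 × 0.8 = 6.80 → 7.
hood: 51 × 0.8 = 40.80 → 41.
back: 56.5 × 0.8 = 45.20 → 45.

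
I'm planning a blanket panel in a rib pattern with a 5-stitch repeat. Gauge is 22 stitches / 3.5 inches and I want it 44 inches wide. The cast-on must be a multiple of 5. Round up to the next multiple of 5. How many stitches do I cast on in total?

Cast on 280 stitches.

22 / 3.5 = 6.286 sts per inch.
44 × 6.286 = 276.57 sts.
Next multiple of 5: 280.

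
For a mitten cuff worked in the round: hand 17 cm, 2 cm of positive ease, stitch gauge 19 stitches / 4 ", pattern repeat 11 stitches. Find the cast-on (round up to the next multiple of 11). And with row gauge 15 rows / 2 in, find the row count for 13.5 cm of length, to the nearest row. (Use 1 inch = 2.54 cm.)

Cast on 44 stitches; work 40 rows.

Finished = 17 + 2 = 19 cm.
19 cm × 1/2.54 = 7.48 inches.
19/4 = 4.75 sts per in; 7.48 × 4.75 = 35.53 sts.
Next multiple of 11 → 44.
13.5 cm = 5.31 inches; × 7.5 = 39.86 → 40 rows.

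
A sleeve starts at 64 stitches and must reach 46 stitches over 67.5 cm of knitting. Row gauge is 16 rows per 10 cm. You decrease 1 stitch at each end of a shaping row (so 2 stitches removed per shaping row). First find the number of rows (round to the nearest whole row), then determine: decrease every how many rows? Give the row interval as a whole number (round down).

Rows = 67.5 × 1.6 = 108.0 → 108 rows.
Stitches to remove: 18 → 9 shaping rows (at 2 st each).
108 / 9 = 12.00 → every 12 rows.

Decrease every 12th row.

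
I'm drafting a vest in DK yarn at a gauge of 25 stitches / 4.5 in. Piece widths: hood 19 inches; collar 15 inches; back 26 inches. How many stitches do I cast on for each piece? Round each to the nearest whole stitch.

Rate = 25/4.5 = 5.556 sts per in.
hood: 19 × 5.556 = 105.56 → 106.
collar: 15 × 5.556 = 83.33 → 83.
back: 26 × 5.556 = 144.44 → 144.

hood 106; collar 83; back 144.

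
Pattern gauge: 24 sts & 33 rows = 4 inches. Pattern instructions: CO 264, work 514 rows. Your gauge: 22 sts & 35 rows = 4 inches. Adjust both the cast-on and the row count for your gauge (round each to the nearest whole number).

Stitches: 264 × 22/24 = 242.00 → 242.
Rows: 514 × 35/33 = 545.15 → 545.

Cast on 242 stitches; work 545 rows.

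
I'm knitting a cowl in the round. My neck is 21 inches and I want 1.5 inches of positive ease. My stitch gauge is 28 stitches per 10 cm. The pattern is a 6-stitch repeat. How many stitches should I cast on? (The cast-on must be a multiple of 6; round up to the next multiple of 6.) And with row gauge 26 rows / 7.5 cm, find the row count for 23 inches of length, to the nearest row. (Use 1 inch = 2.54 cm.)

Finished = 21 + 1.5 = 22.5 inches.
22.5 inches × 2.54 = 57.15 cm.
28/10 = 2.8 sts per cm; 57.15 × 2.8 = 160.02 sts.
Next multiple of 6 → 162.
23 inches = 58.42 cm; × 3.467 = 202.52 → 203 rows.

Cast on 162 stitches; work 203 rows.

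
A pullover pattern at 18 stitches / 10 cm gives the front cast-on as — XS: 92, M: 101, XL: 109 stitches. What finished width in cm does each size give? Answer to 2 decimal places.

XS 51.11 cm; M 56.11 cm; XL 60.56 cm.

18/10 = 1.8 sts per cm.
XS: 92 / 1.8 = 51.111 → 51.11 cm.
M: 101 / 1.8 = 56.111 → 56.11 cm.
XL: 109 / 1.8 = 60.556 → 60.56 cm.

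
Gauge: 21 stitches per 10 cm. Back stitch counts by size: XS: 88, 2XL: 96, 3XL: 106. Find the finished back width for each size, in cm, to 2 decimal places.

XS 41.90 cm; 2XL 45.71 cm; 3XL 50.48 cm.

21/10 = 2.1 sts per cm.
XS: 88 / 2.1 = 41.905 → 41.90 cm.
2XL: 96 / 2.1 = 45.714 → 45.71 cm.
3XL: 106 / 2.1 = 50.476 → 50.48 cm.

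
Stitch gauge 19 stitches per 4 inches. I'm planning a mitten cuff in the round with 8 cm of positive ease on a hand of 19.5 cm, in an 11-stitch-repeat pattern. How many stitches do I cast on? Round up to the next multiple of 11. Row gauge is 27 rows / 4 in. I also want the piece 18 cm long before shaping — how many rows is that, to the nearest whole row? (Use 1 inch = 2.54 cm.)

Cast on 55 stitches; work 48 rows.

Finished = 19.5 + 8 = 27.5 cm.
27.5 cm × 1/2.54 = 10.83 inches.
19/4 = 4.75 sts per in; 10.83 × 4.75 = 51.43 sts.
Next multiple of 11 → 55.
18 cm = 7.09 inches; × 6.75 = 47.83 → 48 rows.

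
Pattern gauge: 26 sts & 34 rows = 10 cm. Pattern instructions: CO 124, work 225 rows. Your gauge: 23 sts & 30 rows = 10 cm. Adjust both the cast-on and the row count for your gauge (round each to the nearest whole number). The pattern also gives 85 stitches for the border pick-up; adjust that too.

Cast on 110 stitches; work 199 rows; border pick-up 75 stitches.

Stitches: 124 × 23/26 = 109.69 → 110.
Rows: 225 × 30/34 = 198.53 → 199.
border pick-up: 85 × 23/26 = 75.19 → 75.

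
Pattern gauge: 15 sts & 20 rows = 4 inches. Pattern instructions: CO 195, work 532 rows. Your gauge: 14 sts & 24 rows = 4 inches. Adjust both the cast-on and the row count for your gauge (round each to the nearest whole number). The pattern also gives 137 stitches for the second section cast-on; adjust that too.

Stitches: 195 × 14/15 = 182.00 → 182.
Rows: 532 × 24/20 = 638.40 → 638.
second section cast-on: 137 × 14/15 = 127.87 → 128.

Cast on 182 stitches; work 638 rows; second section cast-on 128 stitches.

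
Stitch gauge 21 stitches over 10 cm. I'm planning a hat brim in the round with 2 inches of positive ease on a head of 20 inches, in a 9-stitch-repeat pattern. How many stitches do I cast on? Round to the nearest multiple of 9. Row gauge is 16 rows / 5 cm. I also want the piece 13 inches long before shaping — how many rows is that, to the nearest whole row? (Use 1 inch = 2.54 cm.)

Cast on 117 stitches; work 106 rows.

Finished = 20 + 2 = 22 inches.
22 inches × 2.54 = 55.88 cm.
21/10 = 2.1 sts per cm; 55.88 × 2.1 = 117.35 sts.
Nearest multiple of 9 → 117.
13 inches = 33.02 cm; × 3.2 = 105.66 → 106 rows.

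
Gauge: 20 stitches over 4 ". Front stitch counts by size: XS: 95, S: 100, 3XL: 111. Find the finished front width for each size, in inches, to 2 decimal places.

20/4 = 5 sts per in.
XS: 95 / 5 = 19.000 → 19.00 in.
S: 100 / 5 = 20.000 → 20.00 in.
3XL: 111 / 5 = 22.200 → 22.20 in.

XS 19.00 inches; S 20.00 inches; 3XL 22.20 inches.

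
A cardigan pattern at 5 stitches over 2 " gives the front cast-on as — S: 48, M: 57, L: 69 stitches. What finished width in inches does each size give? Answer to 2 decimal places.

S 19.20 inches; M 22.80 inches; L 27.60 inches.

5/2 = 2.5 sts per in.
S: 48 / 2.5 = 19.200 → 19.20 in.
M: 57 / 2.5 = 22.800 → 22.80 in.
L: 69 / 2.5 = 27.600 → 27.60 in.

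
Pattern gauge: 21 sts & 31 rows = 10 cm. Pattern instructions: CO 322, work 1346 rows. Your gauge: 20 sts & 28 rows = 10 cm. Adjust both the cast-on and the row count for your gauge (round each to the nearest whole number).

Cast on 307 stitches; work 1216 rows.

Stitches: 322 × 20/21 = 306.67 → 307.
Rows: 1346 × 28/31 = 1215.74 → 1216.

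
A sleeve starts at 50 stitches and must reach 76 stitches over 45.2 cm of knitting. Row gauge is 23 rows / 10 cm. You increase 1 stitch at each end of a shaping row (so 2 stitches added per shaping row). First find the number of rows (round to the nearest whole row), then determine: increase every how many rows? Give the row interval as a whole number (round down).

Rows = 45.2 × 2.3 = 104.0 → 104 rows.
Stitches to add: 26 → 13 shaping rows (at 2 st each).
104 / 13 = 8.00 → every 8 rows.

Increase every 8th row.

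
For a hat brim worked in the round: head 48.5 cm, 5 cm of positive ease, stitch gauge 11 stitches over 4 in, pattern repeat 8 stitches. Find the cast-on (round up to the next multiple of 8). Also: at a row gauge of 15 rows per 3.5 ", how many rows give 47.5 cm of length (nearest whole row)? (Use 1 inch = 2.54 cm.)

Cast on 64 stitches; work 80 rows.

Finished = 48.5 + 5 = 53.5 cm.
53.5 cm × 1/2.54 = 21.06 inches.
11/4 = 2.75 sts per in; 21.06 × 2.75 = 57.92 sts.
Next multiple of 8 → 64.
47.5 cm = 18.70 inches; × 4.286 = 80.15 → 80 rows.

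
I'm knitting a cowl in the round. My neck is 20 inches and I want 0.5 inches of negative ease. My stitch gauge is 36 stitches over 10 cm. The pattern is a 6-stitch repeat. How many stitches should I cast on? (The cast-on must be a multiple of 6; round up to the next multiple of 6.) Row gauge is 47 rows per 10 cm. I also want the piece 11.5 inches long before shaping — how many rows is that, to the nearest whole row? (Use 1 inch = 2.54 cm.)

Finished = 20 − 0.5 = 19.5 inches.
19.5 inches × 2.54 = 49.53 cm.
36/10 = 3.6 sts per cm; 49.53 × 3.6 = 178.31 sts.
Next multiple of 6 → 180.
11.5 inches = 29.21 cm; × 4.7 = 137.29 → 137 rows.

Cast on 180 stitches; work 137 rows.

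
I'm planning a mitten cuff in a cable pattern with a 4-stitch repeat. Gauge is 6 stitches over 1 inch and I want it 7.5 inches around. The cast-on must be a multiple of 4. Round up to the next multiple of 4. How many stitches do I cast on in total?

48 stitches.

6 / 1 = 6 sts per inch.
7.5 × 6 = 45.00 sts.
Next multiple of 4: 48.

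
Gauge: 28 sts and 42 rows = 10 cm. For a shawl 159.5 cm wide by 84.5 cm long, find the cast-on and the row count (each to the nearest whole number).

Stitch gauge = 28/10 = 2.8 sts/cm; 159.5 × 2.8 = 446.60 → 447 sts.
Row gauge = 42/10 = 4.2 rows/cm; 84.5 × 4.2 = 354.90 → 355 rows.

Cast on 447 stitches and work 355 rows.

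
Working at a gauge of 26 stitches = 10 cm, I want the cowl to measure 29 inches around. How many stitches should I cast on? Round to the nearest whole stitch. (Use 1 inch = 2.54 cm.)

Cast on 192 stitches.

29 in = 73.66 cm.
26 stitches / 10 cm = 2.6 stitches per cm.
73.66 × 2.6 = 191.52 stitches.
Round to nearest → 192.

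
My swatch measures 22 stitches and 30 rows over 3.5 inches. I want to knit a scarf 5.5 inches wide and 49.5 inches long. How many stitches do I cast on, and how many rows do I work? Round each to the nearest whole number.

Stitch gauge = 22/3.5 = 6.286 sts/in; 5.5 × 6.286 = 34.57 → 35 sts.
Row gauge = 30/3.5 = 8.571 rows/in; 49.5 × 8.571 = 424.29 → 424 rows.

Cast on 35 stitches and work 424 rows.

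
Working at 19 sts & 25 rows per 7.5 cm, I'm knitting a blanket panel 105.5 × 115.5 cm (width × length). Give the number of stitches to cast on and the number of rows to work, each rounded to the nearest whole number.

Cast on 267 stitches and work 385 rows.

Stitch gauge = 19/7.5 = 2.533 sts/cm; 105.5 × 2.533 = 267.27 → 267 sts.
Row gauge = 25/7.5 = 3.333 rows/cm; 115.5 × 3.333 = 385.00 → 385 rows.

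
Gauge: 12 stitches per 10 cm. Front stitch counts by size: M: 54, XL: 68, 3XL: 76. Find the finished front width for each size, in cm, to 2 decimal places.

12/10 = 1.2 sts per cm.
M: 54 / 1.2 = 45.000 → 45.00 cm.
XL: 68 / 1.2 = 56.667 → 56.67 cm.
3XL: 76 / 1.2 = 63.333 → 63.33 cm.

M 45.00 cm; XL 56.67 cm; 3XL 63.33 cm.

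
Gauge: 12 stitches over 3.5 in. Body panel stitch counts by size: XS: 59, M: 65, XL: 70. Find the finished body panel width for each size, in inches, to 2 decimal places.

XS 17.21 inches; M 18.96 inches; XL 20.42 inches.

12/3.5 = 3.429 sts per in.
XS: 59 / 3.429 = 17.208 → 17.21 in.
M: 65 / 3.429 = 18.958 → 18.96 in.
XL: 70 / 3.429 = 20.417 → 20.42 in.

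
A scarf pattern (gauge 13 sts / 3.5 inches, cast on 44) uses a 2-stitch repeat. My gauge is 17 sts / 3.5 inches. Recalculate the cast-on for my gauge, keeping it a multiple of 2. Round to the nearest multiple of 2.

58 stitches.

44 × 17 / 13 = 57.54.
Nearest multiple of 2: 58.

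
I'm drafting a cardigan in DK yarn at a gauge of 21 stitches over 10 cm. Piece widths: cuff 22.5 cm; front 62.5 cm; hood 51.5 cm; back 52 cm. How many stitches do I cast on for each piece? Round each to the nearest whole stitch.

Rate = 21/10 = 2.1 sts per cm.
cuff: 22.5 × 2.1 = 47.25 → 47.
front: 62.5 × 2.1 = 131.25 → 131.
hood: 51.5 × 2.1 = 108.15 → 108.
back: 52 × 2.1 = 109.20 → 109.

cuff 47; front 131; hood 108; back 109.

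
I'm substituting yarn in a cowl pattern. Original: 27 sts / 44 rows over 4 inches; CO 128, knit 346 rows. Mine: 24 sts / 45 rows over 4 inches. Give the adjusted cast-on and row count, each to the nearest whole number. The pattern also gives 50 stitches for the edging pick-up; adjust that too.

Stitches: 128 × 24/27 = 113.78 → 114.
Rows: 346 × 45/44 = 353.86 → 354.
edging pick-up: 50 × 24/27 = 44.44 → 44.

Cast on 114 stitches; work 354 rows; edging pick-up 44 stitches.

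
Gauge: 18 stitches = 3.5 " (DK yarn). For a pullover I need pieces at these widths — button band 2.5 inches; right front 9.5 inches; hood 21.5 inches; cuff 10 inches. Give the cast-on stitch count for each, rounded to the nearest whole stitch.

Rate = 18/3.5 = 5.143 sts per in.
button band: 2.5 × 5.143 = 12.86 → 13.
right front: 9.5 × 5.143 = 48.86 → 49.
hood: 21.5 × 5.143 = 110.57 → 111.
cuff: 10 × 5.143 = 51.43 → 51.

button band 13; right front 49; hood 111; cuff 51.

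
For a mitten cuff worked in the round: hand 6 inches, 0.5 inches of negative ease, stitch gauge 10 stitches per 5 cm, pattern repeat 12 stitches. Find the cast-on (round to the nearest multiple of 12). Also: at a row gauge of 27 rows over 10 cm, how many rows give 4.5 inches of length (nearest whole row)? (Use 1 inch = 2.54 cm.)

Cast on 24 stitches; work 31 rows.

Finished = 6 − 0.5 = 5.5 inches.
5.5 inches × 2.54 = 13.97 cm.
10/5 = 2 sts per cm; 13.97 × 2 = 27.94 sts.
Nearest multiple of 12 → 24.
4.5 inches = 11.43 cm; × 2.7 = 30.86 → 31 rows.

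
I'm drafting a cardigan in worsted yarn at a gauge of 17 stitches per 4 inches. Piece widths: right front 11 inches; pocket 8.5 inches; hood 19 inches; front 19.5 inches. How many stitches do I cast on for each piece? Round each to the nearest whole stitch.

Rate = 17/4 = 4.25 sts per in.
right front: 11 × 4.25 = 46.75 → 47.
pocket: 8.5 × 4.25 = 36.12 → 36.
hood: 19 × 4.25 = 80.75 → 81.
front: 19.5 × 4.25 = 82.88 → 83.

right front 47; pocket 36; hood 81; front 83.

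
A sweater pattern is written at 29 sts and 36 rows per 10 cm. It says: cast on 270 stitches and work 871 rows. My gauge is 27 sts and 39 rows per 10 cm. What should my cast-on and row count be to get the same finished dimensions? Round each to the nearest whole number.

Cast on 251 stitches; work 944 rows.

Stitches: 270 × 27/29 = 251.38 → 251.
Rows: 871 × 39/36 = 943.58 → 944.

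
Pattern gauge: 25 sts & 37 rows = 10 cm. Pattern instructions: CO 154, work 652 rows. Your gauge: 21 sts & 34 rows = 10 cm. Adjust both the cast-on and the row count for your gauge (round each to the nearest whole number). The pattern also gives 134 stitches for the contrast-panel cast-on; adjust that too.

Cast on 129 stitches; work 599 rows; contrast-panel cast-on 113 stitches.

Stitches: 154 × 21/25 = 129.36 → 129.
Rows: 652 × 34/37 = 599.14 → 599.
contrast-panel cast-on: 134 × 21/25 = 112.56 → 113.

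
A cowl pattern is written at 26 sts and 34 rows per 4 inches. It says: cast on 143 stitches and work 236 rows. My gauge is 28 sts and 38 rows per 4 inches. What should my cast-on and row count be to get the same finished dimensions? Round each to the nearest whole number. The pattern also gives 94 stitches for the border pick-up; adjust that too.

Cast on 154 stitches; work 264 rows; border pick-up 101 stitches.

Stitches: 143 × 28/26 = 154.00 → 154.
Rows: 236 × 38/34 = 263.76 → 264.
border pick-up: 94 × 28/26 = 101.23 → 101.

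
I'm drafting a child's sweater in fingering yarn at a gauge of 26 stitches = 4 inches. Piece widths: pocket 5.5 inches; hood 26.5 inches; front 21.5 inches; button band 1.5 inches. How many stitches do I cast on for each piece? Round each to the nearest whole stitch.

pocket 36; hood 172; front 140; button band 10.

Rate = 26/4 = 6.5 sts per in.
pocket: 5.5 × 6.5 = 35.75 → 36.
hood: 26.5 × 6.5 = 172.25 → 172.
front: 21.5 × 6.5 = 139.75 → 140.
button band: 1.5 × 6.5 = 9.75 → 10.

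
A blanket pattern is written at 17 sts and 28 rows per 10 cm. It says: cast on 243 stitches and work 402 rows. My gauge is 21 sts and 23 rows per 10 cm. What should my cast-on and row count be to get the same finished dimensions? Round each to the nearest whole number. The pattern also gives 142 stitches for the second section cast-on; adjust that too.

Stitches: 243 × 21/17 = 300.18 → 300.
Rows: 402 × 23/28 = 330.21 → 330.
second section cast-on: 142 × 21/17 = 175.41 → 175.

Cast on 300 stitches; work 330 rows; second section cast-on 175 stitches.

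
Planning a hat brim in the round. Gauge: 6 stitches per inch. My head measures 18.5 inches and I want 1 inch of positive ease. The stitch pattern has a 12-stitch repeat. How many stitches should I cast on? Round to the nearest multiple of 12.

Cast on 120 stitches.

Finished = 18.5 + 1 = 19.5 inches.
6 / 1 = 6 sts/in.
19.5 × 6 = 117.00 sts.
Nearest multiple of 12: 120.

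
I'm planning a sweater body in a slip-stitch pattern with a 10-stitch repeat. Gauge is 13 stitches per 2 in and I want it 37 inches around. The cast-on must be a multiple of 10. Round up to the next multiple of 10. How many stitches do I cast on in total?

13 / 2 = 6.5 sts per inch.
37 × 6.5 = 240.50 sts.
Next multiple of 10: 250.

Cast on 250 stitches.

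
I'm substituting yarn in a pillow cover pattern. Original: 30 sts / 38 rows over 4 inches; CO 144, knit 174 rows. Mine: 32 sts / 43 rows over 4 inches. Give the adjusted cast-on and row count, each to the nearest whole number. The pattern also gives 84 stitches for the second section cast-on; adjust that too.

Stitches: 144 × 32/30 = 153.60 → 154.
Rows: 174 × 43/38 = 196.89 → 197.
second section cast-on: 84 × 32/30 = 89.60 → 90.

Cast on 154 stitches; work 197 rows; second section cast-on 90 stitches.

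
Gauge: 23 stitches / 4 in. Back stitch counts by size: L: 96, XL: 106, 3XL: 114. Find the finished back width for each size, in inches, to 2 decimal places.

L 16.70 inches; XL 18.43 inches; 3XL 19.83 inches.

23/4 = 5.75 sts per in.
L: 96 / 5.75 = 16.696 → 16.70 in.
XL: 106 / 5.75 = 18.435 → 18.43 in.
3XL: 114 / 5.75 = 19.826 → 19.83 in.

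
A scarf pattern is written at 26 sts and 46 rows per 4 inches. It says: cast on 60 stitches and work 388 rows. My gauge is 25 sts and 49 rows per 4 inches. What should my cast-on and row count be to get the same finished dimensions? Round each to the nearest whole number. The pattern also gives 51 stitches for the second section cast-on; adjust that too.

Stitches: 60 × 25/26 = 57.69 → 58.
Rows: 388 × 49/46 = 413.30 → 413.
second section cast-on: 51 × 25/26 = 49.04 → 49.

Cast on 58 stitches; work 413 rows; second section cast-on 49 stitches.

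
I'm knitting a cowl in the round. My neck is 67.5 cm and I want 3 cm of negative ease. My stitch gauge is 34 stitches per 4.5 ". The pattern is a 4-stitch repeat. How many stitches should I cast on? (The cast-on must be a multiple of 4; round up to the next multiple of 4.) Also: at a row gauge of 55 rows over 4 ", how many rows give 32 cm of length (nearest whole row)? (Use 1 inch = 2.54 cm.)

Finished = 67.5 − 3 = 64.5 cm.
64.5 cm × 1/2.54 = 25.39 inches.
34/4.5 = 7.556 sts per in; 25.39 × 7.556 = 191.86 sts.
Next multiple of 4 → 192.
32 cm = 12.60 inches; × 13.75 = 173.23 → 173 rows.

Cast on 192 stitches; work 173 rows.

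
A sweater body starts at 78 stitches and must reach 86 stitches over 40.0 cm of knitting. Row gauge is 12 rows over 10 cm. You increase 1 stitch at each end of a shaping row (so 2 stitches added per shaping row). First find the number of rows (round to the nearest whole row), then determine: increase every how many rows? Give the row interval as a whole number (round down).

Rows = 40.0 × 1.2 = 48.0 → 48 rows.
Stitches to add: 8 → 4 shaping rows (at 2 st each).
48 / 4 = 12.00 → every 12 rows.

Increase every 12th row.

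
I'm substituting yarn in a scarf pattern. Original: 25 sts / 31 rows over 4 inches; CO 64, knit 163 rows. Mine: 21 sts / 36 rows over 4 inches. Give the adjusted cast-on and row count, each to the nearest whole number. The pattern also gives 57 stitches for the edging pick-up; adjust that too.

Stitches: 64 × 21/25 = 53.76 → 54.
Rows: 163 × 36/31 = 189.29 → 189.
edging pick-up: 57 × 21/25 = 47.88 → 48.

Cast on 54 stitches; work 189 rows; edging pick-up 48 stitches.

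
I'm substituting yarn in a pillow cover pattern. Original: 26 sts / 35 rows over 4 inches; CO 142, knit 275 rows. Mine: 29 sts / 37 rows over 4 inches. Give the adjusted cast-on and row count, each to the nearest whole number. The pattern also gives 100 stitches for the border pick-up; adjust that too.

Stitches: 142 × 29/26 = 158.38 → 158.
Rows: 275 × 37/35 = 290.71 → 291.
border pick-up: 100 × 29/26 = 111.54 → 112.

Cast on 158 stitches; work 291 rows; border pick-up 112 stitches.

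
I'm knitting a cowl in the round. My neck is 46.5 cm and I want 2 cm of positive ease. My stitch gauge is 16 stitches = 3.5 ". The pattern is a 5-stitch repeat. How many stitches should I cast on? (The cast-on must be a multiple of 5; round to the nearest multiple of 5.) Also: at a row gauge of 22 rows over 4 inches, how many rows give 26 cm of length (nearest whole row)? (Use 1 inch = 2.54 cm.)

Finished = 46.5 + 2 = 48.5 cm.
48.5 cm × 1/2.54 = 19.09 inches.
16/3.5 = 4.571 sts per in; 19.09 × 4.571 = 87.29 sts.
Nearest multiple of 5 → 85.
26 cm = 10.24 inches; × 5.5 = 56.30 → 56 rows.

Cast on 85 stitches; work 56 rows.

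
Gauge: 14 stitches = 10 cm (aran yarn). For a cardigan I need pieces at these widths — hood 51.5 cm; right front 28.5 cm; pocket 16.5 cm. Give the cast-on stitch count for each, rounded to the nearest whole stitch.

hood 72; right front 40; pocket 23.

Rate = 14/10 = 1.4 sts per cm.
hood: 51.5 × 1.4 = 72.10 → 72.
right front: 28.5 × 1.4 = 39.90 → 40.
pocket: 16.5 × 1.4 = 23.10 → 23.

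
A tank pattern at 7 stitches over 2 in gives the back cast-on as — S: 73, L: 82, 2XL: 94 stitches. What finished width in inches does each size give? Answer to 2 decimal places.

S 20.86 inches; L 23.43 inches; 2XL 26.86 inches.

7/2 = 3.5 sts per in.
S: 73 / 3.5 = 20.857 → 20.86 in.
L: 82 / 3.5 = 23.429 → 23.43 in.
2XL: 94 / 3.5 = 26.857 → 26.86 in.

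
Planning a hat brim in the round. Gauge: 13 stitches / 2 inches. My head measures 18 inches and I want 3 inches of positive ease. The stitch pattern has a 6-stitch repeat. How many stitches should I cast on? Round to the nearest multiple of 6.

CO 138 sts.

Finished = 18 + 3 = 21 inches.
13 / 2 = 6.5 sts/in.
21 × 6.5 = 136.50 sts.
Nearest multiple of 6: 138.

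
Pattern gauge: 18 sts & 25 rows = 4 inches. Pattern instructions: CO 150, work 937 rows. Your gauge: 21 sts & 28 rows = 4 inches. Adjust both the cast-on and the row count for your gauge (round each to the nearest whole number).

Stitches: 150 × 21/18 = 175.00 → 175.
Rows: 937 × 28/25 = 1049.44 → 1049.

Cast on 175 stitches; work 1049 rows.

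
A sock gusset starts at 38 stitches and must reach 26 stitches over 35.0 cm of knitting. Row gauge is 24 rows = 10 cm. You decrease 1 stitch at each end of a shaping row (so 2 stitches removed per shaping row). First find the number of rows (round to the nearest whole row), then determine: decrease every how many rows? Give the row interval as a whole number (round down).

Decrease every 14th row.

Rows = 35.0 × 2.4 = 84.0 → 84 rows.
Stitches to remove: 12 → 6 shaping rows (at 2 st each).
84 / 6 = 14.00 → every 14 rows.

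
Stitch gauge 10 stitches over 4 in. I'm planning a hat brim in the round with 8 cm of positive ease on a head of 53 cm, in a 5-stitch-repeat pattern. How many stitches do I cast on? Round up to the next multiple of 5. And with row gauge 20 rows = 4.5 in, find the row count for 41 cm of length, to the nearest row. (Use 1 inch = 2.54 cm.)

Cast on 65 stitches; work 72 rows.

Finished = 53 + 8 = 61 cm.
61 cm × 1/2.54 = 24.02 inches.
10/4 = 2.5 sts per in; 24.02 × 2.5 = 60.04 sts.
Next multiple of 5 → 65.
41 cm = 16.14 inches; × 4.444 = 71.74 → 72 rows.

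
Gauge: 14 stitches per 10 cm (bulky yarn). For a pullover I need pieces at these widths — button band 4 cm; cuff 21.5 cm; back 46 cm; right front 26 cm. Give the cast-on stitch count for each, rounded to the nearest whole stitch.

button band 6; cuff 30; back 64; right front 36.

Rate = 14/10 = 1.4 sts per cm.
button band: 4 × 1.4 = 5.60 → 6.
cuff: 21.5 × 1.4 = 30.10 → 30.
back: 46 × 1.4 = 64.40 → 64.
right front: 26 × 1.4 = 36.40 → 36.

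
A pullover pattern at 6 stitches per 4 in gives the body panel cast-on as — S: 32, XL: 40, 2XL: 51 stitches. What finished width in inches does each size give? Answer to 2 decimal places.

S 21.33 inches; XL 26.67 inches; 2XL 34.00 inches.

6/4 = 1.5 sts per in.
S: 32 / 1.5 = 21.333 → 21.33 in.
XL: 40 / 1.5 = 26.667 → 26.67 in.
2XL: 51 / 1.5 = 34.000 → 34.00 in.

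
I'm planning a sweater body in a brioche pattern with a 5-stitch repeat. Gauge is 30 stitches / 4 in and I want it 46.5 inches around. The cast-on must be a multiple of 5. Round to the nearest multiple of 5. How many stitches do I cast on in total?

30 / 4 = 7.5 sts per inch.
46.5 × 7.5 = 348.75 sts.
Nearest multiple of 5: 350.

CO 350 sts.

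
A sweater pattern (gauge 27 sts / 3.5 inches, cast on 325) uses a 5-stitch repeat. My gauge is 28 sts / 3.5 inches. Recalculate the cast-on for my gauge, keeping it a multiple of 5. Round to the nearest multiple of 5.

Cast on 335 stitches.

325 × 28 / 27 = 337.04.
Nearest multiple of 5: 335.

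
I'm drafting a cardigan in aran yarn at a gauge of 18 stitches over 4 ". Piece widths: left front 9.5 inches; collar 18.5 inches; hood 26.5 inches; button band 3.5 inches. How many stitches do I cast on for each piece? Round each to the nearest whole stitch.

left front 43; collar 83; hood 119; button band 16.

Rate = 18/4 = 4.5 sts per in.
left front: 9.5 × 4.5 = 42.75 → 43.
collar: 18.5 × 4.5 = 83.25 → 83.
hood: 26.5 × 4.5 = 119.25 → 119.
button band: 3.5 × 4.5 = 15.75 → 16.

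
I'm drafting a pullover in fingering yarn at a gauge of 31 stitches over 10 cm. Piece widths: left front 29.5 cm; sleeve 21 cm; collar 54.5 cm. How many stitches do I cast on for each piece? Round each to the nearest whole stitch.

left front 91; sleeve 65; collar 169.

Rate = 31/10 = 3.1 sts per cm.
left front: 29.5 × 3.1 = 91.45 → 91.
sleeve: 21 × 3.1 = 65.10 → 65.
collar: 54.5 × 3.1 = 168.95 → 169.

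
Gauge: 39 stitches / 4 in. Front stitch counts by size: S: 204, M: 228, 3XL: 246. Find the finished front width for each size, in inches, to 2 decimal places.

S 20.92 inches; M 23.38 inches; 3XL 25.23 inches.

39/4 = 9.75 sts per in.
S: 204 / 9.75 = 20.923 → 20.92 in.
M: 228 / 9.75 = 23.385 → 23.38 in.
3XL: 246 / 9.75 = 25.231 → 25.23 in.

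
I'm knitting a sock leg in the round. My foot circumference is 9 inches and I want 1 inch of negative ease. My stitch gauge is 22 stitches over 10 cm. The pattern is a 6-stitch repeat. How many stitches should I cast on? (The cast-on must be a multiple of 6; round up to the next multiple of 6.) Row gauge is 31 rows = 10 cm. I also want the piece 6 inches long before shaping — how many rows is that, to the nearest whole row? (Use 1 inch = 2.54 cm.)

Cast on 48 stitches; work 47 rows.

Finished = 9 − 1 = 8 inches.
8 inches × 2.54 = 20.32 cm.
22/10 = 2.2 sts per cm; 20.32 × 2.2 = 44.70 sts.
Next multiple of 6 → 48.
6 inches = 15.24 cm; × 3.1 = 47.24 → 47 rows.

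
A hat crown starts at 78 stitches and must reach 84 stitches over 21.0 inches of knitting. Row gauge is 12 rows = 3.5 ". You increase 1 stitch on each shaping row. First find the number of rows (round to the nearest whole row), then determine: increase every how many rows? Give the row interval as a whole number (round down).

Rows = 21.0 × 3.429 = 72.0 → 72 rows.
Stitches to add: 6 → 6 shaping rows (at 1 st each).
72 / 6 = 12.00 → every 12 rows.

Increase every 12th row.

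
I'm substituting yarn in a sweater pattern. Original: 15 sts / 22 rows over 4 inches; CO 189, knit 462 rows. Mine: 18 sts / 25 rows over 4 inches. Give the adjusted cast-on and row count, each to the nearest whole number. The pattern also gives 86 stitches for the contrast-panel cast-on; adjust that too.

Stitches: 189 × 18/15 = 226.80 → 227.
Rows: 462 × 25/22 = 525.00 → 525.
contrast-panel cast-on: 86 × 18/15 = 103.20 → 103.

Cast on 227 stitches; work 525 rows; contrast-panel cast-on 103 stitches.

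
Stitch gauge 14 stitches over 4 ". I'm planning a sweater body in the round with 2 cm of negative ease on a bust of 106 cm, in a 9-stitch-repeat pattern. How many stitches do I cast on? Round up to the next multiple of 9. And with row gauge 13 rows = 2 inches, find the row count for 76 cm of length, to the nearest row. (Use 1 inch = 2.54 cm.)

Cast on 144 stitches; work 194 rows.

Finished = 106 − 2 = 104 cm.
104 cm × 1/2.54 = 40.94 inches.
14/4 = 3.5 sts per in; 40.94 × 3.5 = 143.31 sts.
Next multiple of 9 → 144.
76 cm = 29.92 inches; × 6.5 = 194.49 → 194 rows.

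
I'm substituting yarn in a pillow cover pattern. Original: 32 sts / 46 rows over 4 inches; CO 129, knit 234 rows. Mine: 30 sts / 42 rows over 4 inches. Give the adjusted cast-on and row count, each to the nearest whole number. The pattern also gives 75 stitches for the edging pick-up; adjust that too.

Stitches: 129 × 30/32 = 120.94 → 121.
Rows: 234 × 42/46 = 213.65 → 214.
edging pick-up: 75 × 30/32 = 70.31 → 70.

Cast on 121 stitches; work 214 rows; edging pick-up 70 stitches.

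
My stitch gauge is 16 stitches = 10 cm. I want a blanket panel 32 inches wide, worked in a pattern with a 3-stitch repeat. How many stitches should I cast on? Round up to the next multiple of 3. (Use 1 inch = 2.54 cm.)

32 in = 32 × 2.54 = 81.28 cm.
16 / 10 = 1.6 sts/cm.
81.28 × 1.6 = 130.05 sts.
→ 132.

CO 132 sts.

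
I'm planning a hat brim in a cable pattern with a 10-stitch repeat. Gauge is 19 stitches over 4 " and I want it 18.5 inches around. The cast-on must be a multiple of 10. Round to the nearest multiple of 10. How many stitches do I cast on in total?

CO 90 sts.

19 / 4 = 4.75 sts per inch.
18.5 × 4.75 = 87.88 sts.
Nearest multiple of 10: 90.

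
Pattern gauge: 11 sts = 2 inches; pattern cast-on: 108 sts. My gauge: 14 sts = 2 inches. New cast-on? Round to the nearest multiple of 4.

Scale factor = 14 / 11 = 1.273.
108 × 14 / 11 = 137.45 sts.
→ 136 sts.

Cast on 136 stitches.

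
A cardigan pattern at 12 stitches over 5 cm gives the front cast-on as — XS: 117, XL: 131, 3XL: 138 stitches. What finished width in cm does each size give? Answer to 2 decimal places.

XS 48.75 cm; XL 54.58 cm; 3XL 57.50 cm.

12/5 = 2.4 sts per cm.
XS: 117 / 2.4 = 48.750 → 48.75 cm.
XL: 131 / 2.4 = 54.583 → 54.58 cm.
3XL: 138 / 2.4 = 57.500 → 57.50 cm.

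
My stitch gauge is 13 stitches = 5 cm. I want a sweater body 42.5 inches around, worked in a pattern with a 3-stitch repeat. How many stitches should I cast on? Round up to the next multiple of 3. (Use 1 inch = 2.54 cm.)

42.5 in = 42.5 × 2.54 = 107.95 cm.
13 / 5 = 2.6 sts/cm.
107.95 × 2.6 = 280.67 sts.
→ 282.

Cast on 282 stitches.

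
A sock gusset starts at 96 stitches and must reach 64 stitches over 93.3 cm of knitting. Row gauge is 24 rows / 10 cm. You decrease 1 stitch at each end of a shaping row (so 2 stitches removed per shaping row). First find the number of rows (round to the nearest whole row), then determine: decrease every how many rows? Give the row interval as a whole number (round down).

Rows = 93.3 × 2.4 = 223.9 → 224 rows.
Stitches to remove: 32 → 16 shaping rows (at 2 st each).
224 / 16 = 14.00 → every 14 rows.

Decrease every 14th row.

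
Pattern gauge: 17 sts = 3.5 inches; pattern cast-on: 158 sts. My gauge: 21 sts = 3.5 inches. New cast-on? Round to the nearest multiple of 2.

Scale factor = 21 / 17 = 1.235.
158 × 21 / 17 = 195.18 sts.
→ 196 sts.

Cast on 196 stitches.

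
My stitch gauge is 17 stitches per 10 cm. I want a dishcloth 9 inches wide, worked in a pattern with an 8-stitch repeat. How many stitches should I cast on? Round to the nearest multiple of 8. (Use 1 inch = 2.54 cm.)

9 in = 9 × 2.54 = 22.86 cm.
17 / 10 = 1.7 sts/cm.
22.86 × 1.7 = 38.86 sts.
→ 40.

Cast on 40 stitches.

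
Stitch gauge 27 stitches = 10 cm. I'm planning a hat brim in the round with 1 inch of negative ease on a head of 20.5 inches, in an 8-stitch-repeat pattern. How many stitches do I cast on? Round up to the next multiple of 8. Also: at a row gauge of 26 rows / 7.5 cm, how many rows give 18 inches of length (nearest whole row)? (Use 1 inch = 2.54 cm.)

Finished = 20.5 − 1 = 19.5 inches.
19.5 inches × 2.54 = 49.53 cm.
27/10 = 2.7 sts per cm; 49.53 × 2.7 = 133.73 sts.
Next multiple of 8 → 136.
18 inches = 45.72 cm; × 3.467 = 158.50 → 158 rows.

Cast on 136 stitches; work 158 rows.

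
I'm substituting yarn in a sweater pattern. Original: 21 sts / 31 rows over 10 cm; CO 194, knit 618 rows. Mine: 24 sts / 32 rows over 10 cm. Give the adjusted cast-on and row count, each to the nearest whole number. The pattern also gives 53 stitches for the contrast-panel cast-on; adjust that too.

Stitches: 194 × 24/21 = 221.71 → 222.
Rows: 618 × 32/31 = 637.94 → 638.
contrast-panel cast-on: 53 × 24/21 = 60.57 → 61.

Cast on 222 stitches; work 638 rows; contrast-panel cast-on 61 stitches.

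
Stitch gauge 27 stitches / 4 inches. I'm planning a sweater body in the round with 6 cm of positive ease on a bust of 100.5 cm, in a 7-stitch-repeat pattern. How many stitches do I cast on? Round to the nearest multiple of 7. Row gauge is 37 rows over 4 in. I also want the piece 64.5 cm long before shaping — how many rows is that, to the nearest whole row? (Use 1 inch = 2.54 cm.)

Cast on 280 stitches; work 235 rows.

Finished = 100.5 + 6 = 106.5 cm.
106.5 cm × 1/2.54 = 41.93 inches.
27/4 = 6.75 sts per in; 41.93 × 6.75 = 283.02 sts.
Nearest multiple of 7 → 280.
64.5 cm = 25.39 inches; × 9.25 = 234.89 → 235 rows.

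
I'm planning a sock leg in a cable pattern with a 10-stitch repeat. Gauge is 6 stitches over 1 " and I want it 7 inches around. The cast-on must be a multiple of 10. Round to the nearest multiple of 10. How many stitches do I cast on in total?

40 stitches.

6 / 1 = 6 sts per inch.
7 × 6 = 42.00 sts.
Nearest multiple of 10: 40.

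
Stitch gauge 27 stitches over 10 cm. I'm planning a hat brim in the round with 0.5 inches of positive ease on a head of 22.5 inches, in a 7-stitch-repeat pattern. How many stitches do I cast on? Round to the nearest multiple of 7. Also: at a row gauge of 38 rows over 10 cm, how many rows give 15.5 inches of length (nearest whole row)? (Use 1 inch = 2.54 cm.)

Finished = 22.5 + 0.5 = 23 inches.
23 inches × 2.54 = 58.42 cm.
27/10 = 2.7 sts per cm; 58.42 × 2.7 = 157.73 sts.
Nearest multiple of 7 → 161.
15.5 inches = 39.37 cm; × 3.8 = 149.61 → 150 rows.

Cast on 161 stitches; work 150 rows.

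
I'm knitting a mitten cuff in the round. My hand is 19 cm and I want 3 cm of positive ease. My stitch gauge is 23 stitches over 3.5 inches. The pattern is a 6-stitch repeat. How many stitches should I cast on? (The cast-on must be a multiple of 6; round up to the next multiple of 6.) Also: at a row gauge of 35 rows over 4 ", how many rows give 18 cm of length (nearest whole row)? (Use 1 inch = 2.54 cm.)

Finished = 19 + 3 = 22 cm.
22 cm × 1/2.54 = 8.66 inches.
23/3.5 = 6.571 sts per in; 8.66 × 6.571 = 56.92 sts.
Next multiple of 6 → 60.
18 cm = 7.09 inches; × 8.75 = 62.01 → 62 rows.

Cast on 60 stitches; work 62 rows.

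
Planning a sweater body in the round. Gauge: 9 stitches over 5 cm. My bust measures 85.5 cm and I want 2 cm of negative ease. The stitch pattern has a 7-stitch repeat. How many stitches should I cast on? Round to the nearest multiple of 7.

Finished = 85.5 − 2 = 83.5 cm.
9 / 5 = 1.8 sts/cm.
83.5 × 1.8 = 150.30 sts.
Nearest multiple of 7: 147.

147 stitches.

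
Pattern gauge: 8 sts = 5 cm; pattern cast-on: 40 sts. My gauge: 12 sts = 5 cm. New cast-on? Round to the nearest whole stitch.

Scale factor = 12 / 8 = 1.500.
40 × 12 / 8 = 60.00 sts.

60 stitches.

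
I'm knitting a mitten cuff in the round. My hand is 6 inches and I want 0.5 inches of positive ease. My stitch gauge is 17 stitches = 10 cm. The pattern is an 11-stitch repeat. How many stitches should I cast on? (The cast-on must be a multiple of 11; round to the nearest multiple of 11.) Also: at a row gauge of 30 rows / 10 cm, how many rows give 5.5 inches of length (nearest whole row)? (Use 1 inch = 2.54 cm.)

Cast on 33 stitches; work 42 rows.

Finished = 6 + 0.5 = 6.5 inches.
6.5 inches × 2.54 = 16.51 cm.
17/10 = 1.7 sts per cm; 16.51 × 1.7 = 28.07 sts.
Nearest multiple of 11 → 33.
5.5 inches = 13.97 cm; × 3 = 41.91 → 42 rows.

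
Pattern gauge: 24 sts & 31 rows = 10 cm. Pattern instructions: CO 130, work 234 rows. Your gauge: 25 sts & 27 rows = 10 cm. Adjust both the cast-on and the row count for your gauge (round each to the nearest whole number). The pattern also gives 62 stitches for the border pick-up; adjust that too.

Cast on 135 stitches; work 204 rows; border pick-up 65 stitches.

Stitches: 130 × 25/24 = 135.42 → 135.
Rows: 234 × 27/31 = 203.81 → 204.
border pick-up: 62 × 25/24 = 64.58 → 65.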